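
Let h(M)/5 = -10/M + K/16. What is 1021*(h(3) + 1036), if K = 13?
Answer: 50154583/48 ≈ 1.0449e+6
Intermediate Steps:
h(M) = 65/16 - 50/M (h(M) = 5*(-10/M + 13/16) = 5*(13/16 - 10/M) = 65/16 - 50/M)
1021*(h(3) + 1036) = 1021*((65/16 - 50/3) + 1036) = 1021*(-605/48 + 1036) = 1021*(49123/48) = 50154583/48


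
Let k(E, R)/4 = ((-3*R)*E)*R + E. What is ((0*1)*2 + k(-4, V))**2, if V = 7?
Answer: 5456896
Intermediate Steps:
k(E, R) = 4*E - 12*E*R**2 (k(E, R) = 4*(((-3*R)*E)*R + E) = 4*((-3*E*R)*R + E) = 4*(-3*E*R**2 + E) = 4*(E - 3*E*R**2) = 4*E - 12*E*R**2)
((0*1)*2 + k(-4, V))**2 = ((0*1)*2 + 4*(-4)*(1 - 3*7**2))**2 = (0*2 + 4*(-4)*(1 - 3*49))**2 = (0 + 4*(-4)*(1 - 147))**2 = (0 + 4*(-4)*(-146))**2 = (0 + 2336)**2 = 2336**2 = 5456896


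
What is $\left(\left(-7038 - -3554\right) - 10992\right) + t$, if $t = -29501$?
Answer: $-43977$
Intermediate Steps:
$\left(\left(-7038 - -3554\right) - 10992\right) + t = \left(\left(-7038 - -3554\right) - 10992\right) - 29501 = \left(\left(-7038 + 3554\right) - 10992\right) - 29501 = \left(-3484 - 10992\right) - 29501 = -14476 - 29501 = -43977$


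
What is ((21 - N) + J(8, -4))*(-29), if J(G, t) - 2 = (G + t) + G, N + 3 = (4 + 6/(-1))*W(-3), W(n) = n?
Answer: -928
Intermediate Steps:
N = 3 (N = -3 + (4 + 6/(-1))*(-3) = -3 + (4 + 6*(-1))*(-3) = -3 + (4 - 6)*(-3) = -3 - 2*(-3) = -3 + 6 = 3)
J(G, t) = 2 + t + 2*G (J(G, t) = 2 + ((G + t) + G) = 2 + (t + 2*G) = 2 + t + 2*G)
((21 - N) + J(8, -4))*(-29) = ((21 - 1*3) + (2 - 4 + 2*8))*(-29) = ((21 - 3) + (2 - 4 + 16))*(-29) = (18 + 14)*(-29) = 32*(-29) = -928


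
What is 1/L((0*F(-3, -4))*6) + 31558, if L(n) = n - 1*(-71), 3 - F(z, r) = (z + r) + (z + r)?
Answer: 2240619/71 ≈ 31558.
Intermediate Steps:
F(z, r) = 3 - 2*r - 2*z (F(z, r) = 3 - ((z + r) + (z + r)) = 3 - ((r + z) + (r + z)) = 3 - (2*r + 2*z) = 3 + (-2*r - 2*z) = 3 - 2*r - 2*z)
L(n) = 71 + n (L(n) = n + 71 = 71 + n)
1/L((0*F(-3, -4))*6) + 31558 = 1/(71 + (0*(3 - 2*(-4) - 2*(-3)))*6) + 31558 = 1/(71 + (0*(3 + 8 + 6))*6) + 31558 = 1/(71 + (0*17)*6) + 31558 = 1/(71 + 0*6) + 31558 = 1/(71 + 0) + 31558 = 1/71 + 31558 = 2240619/71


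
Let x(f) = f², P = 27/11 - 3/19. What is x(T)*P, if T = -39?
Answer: 730080/209 ≈ 3493.2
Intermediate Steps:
P = 480/209 (P = 27*(1/11) - 3*1/19 = 27/11 - 3/19 = 480/209 ≈ 2.2966)
x(T)*P = (-39)²*(480/209) = 1521*(480/209) = 730080/209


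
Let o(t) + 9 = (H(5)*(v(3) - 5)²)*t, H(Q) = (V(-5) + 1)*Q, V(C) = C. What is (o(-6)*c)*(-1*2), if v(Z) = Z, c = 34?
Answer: -32028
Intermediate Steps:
H(Q) = -4*Q (H(Q) = (-5 + 1)*Q = -4*Q)
o(t) = -9 - 80*t (o(t) = -9 + ((-4*5)*(3 - 5)²)*t = -9 + (-20*(-2)²)*t = -9 + (-20*4)*t = -9 - 80*t)
(o(-6)*c)*(-1*2) = ((-9 - 80*(-6))*34)*(-1*2) = ((-9 + 480)*34)*(-2) = (471*34)*(-2) = 16014*(-2) = -32028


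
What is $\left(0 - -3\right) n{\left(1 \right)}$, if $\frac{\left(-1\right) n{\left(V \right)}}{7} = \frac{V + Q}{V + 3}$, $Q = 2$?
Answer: $- \frac{63}{4} \approx -15.75$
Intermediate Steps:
$n{\left(V \right)} = - \frac{7 \left(2 + V\right)}{3 + V}$ ($n{\left(V \right)} = - 7 \frac{V + 2}{V + 3} = - 7 \frac{2 + V}{3 + V} = - \frac{7 \left(2 + V\right)}{3 + V}$)
$\left(0 - -3\right) n{\left(1 \right)} = \left(0 - -3\right) \frac{7 \left(-2 - 1\right)}{3 + 1} = \left(0 + \left(-3 + 6\right)\right) \frac{7 \left(-2 - 1\right)}{4} = \left(0 + 3\right) 7 \cdot \frac{1}{4} \left(-3\right) = 3 \left(- \frac{21}{4}\right) = - \frac{63}{4}$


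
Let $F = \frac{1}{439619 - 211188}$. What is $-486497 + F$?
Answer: $- \frac{111130996206}{228431} \approx -4.865 \cdot 10^{5}$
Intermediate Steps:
$F = \frac{1}{228431} \approx 4.3777 \cdot 10^{-6}$
$-486497 + F = -486497 + \frac{1}{228431} = - \frac{111130996206}{228431}$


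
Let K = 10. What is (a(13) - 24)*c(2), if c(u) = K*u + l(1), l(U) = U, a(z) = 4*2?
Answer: -336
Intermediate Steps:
a(z) = 8
c(u) = 1 + 10*u (c(u) = 10*u + 1 = 1 + 10*u)
(a(13) - 24)*c(2) = (8 - 24)*(1 + 10*2) = -16*(1 + 20) = -16*21 = -336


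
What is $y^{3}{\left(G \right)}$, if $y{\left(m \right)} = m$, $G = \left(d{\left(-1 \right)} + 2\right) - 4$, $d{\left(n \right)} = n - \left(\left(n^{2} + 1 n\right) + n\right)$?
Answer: $-8$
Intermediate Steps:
$d{\left(n \right)} = - n - n^{2}$ ($d{\left(n \right)} = n - \left(\left(n^{2} + n\right) + n\right) = n - \left(\left(n + n^{2}\right) + n\right) = n - \left(n^{2} + 2 n\right) = - n - n^{2}$)
$G = -2$ ($G = \left(\left(-1\right) \left(-1\right) \left(1 - 1\right) + 2\right) - 4 = \left(\left(-1\right) \left(-1\right) 0 + 2\right) - 4 = \left(0 + 2\right) - 4 = 2 - 4 = -2$)
$y^{3}{\left(G \right)} = \left(-2\right)^{3} = -8$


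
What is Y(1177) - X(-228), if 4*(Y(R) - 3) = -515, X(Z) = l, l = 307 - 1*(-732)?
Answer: -4659/4 ≈ -1164.8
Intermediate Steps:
l = 1039 (l = 307 + 732 = 1039)
X(Z) = 1039
Y(R) = -503/4 (Y(R) = 3 + (1/4)*(-515) = 3 - 515/4 = -503/4)
Y(1177) - X(-228) = -503/4 - 1*1039 = -503/4 - 1039 = -4659/4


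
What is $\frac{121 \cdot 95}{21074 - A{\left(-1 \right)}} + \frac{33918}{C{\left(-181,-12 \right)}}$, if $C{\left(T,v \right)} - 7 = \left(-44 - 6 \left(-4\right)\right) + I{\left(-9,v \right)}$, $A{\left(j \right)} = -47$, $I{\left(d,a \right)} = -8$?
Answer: $- \frac{238713561}{147847} \approx -1614.6$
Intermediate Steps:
$C{\left(T,v \right)} = -21$ ($C{\left(T,v \right)} = 7 - \left(52 - 24\right) = 7 - 28 = -21$)
$\frac{121 \cdot 95}{21074 - A{\left(-1 \right)}} + \frac{33918}{C{\left(-181,-12 \right)}} = \frac{121 \cdot 95}{21074 - -47} + \frac{33918}{-21} = \frac{11495}{21074 + 47} + 33918 \left(- \frac{1}{21}\right) = \frac{11495}{21121} - \frac{11306}{7} = - \frac{238713561}{147847}$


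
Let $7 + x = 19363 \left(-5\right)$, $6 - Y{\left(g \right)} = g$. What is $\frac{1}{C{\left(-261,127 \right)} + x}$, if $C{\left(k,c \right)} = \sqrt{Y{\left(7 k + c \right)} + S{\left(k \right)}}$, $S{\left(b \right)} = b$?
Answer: $- \frac{96822}{9374498239} - \frac{17 \sqrt{5}}{9374498239} \approx -1.0332 \cdot 10^{-5}$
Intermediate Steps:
$Y{\left(g \right)} = 6 - g$
$C{\left(k,c \right)} = \sqrt{6 - c - 6 k}$ ($C{\left(k,c \right)} = \sqrt{\left(6 - \left(7 k + c\right)\right) + k} = \sqrt{\left(6 - \left(c + 7 k\right)\right) + k} = \sqrt{\left(6 - c - 7 k\right) + k} = \sqrt{6 - c - 6 k}$)
$x = -96822$ ($x = -7 + 19363 \left(-5\right) = -7 - 96815 = -96822$)
$\frac{1}{C{\left(-261,127 \right)} + x} = \frac{1}{\sqrt{6 - 127 - -1566} - 96822} = \frac{1}{\sqrt{6 - 127 + 1566} - 96822} = \frac{1}{\sqrt{1445} - 96822} = \frac{1}{17 \sqrt{5} - 96822} = \frac{1}{-96822 + 17 \sqrt{5}}$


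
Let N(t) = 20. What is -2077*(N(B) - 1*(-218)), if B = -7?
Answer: -494326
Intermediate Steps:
-2077*(N(B) - 1*(-218)) = -2077*(20 - 1*(-218)) = -2077*(20 + 218) = -2077*238 = -494326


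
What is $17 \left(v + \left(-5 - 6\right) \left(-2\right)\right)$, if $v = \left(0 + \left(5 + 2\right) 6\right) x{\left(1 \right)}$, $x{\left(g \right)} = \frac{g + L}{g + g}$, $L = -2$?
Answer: $17$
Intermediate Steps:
$x{\left(g \right)} = \frac{-2 + g}{2 g}$ ($x{\left(g \right)} = \frac{g - 2}{g + g} = \frac{-2 + g}{2 g}$)
$v = -21$ ($v = \left(0 + \left(5 + 2\right) 6\right) \frac{-2 + 1}{2 \cdot 1} = \left(0 + 7 \cdot 6\right) \frac{1}{2} \cdot 1 \left(-1\right) = \left(0 + 42\right) \left(- \frac{1}{2}\right) = 42 \left(- \frac{1}{2}\right) = -21$)
$17 \left(v + \left(-5 - 6\right) \left(-2\right)\right) = 17 \left(-21 + \left(-5 - 6\right) \left(-2\right)\right) = 17 \left(-21 - -22\right) = 17 \left(-21 + 22\right) = 17 \cdot 1 = 17$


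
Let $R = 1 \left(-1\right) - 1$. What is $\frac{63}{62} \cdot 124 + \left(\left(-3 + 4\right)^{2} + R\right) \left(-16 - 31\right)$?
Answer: $173$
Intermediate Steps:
$R = -2$ ($R = -1 - 1 = -2$)
$\frac{63}{62} \cdot 124 + \left(\left(-3 + 4\right)^{2} + R\right) \left(-16 - 31\right) = \frac{63}{62} \cdot 124 + \left(\left(-3 + 4\right)^{2} - 2\right) \left(-16 - 31\right) = 63 \cdot \frac{1}{62} \cdot 124 + \left(1^{2} - 2\right) \left(-47\right) = \frac{63}{62} \cdot 124 + \left(1 - 2\right) \left(-47\right) = 126 - -47 = 126 + 47 = 173$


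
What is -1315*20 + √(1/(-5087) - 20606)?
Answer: -26300 + I*√533233191901/5087 ≈ -26300.0 + 143.55*I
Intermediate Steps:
-1315*20 + √(1/(-5087) - 20606) = -26300 + √(-1/5087 - 20606) = -26300 + √(-104822723/5087) = -26300 + I*√533233191901/5087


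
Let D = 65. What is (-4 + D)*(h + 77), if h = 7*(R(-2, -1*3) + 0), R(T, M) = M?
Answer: 3416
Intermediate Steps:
h = -21 (h = 7*(-1*3 + 0) = 7*(-3 + 0) = 7*(-3) = -21)
(-4 + D)*(h + 77) = (-4 + 65)*(-21 + 77) = 61*56 = 3416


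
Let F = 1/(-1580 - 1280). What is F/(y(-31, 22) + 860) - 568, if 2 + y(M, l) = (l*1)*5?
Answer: -1572496641/2768480 ≈ -568.00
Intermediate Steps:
y(M, l) = -2 + 5*l (y(M, l) = -2 + (l*1)*5 = -2 + l*5 = -2 + 5*l)
F = -1/2860 (F = 1/(-2860) = -1/2860 ≈ -0.00034965)
F/(y(-31, 22) + 860) - 568 = -1/(2860*((-2 + 5*22) + 860)) - 568 = -1/(2860*((-2 + 110) + 860)) - 568 = -1/(2860*(108 + 860)) - 568 = -1/2860/968 - 568 = -1/2860*1/968 - 568 = -1/2768480 - 568 = -1572496641/2768480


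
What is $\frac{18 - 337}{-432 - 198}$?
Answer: $\frac{319}{630} \approx 0.50635$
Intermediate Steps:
$\frac{18 - 337}{-432 - 198} = - \frac{319}{-630} = \left(-319\right) \left(- \frac{1}{630}\right) = \frac{319}{630}$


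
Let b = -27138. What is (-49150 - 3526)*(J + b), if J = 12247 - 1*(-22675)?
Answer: -410029984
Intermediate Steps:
J = 34922 (J = 12247 + 22675 = 34922)
(-49150 - 3526)*(J + b) = (-49150 - 3526)*(34922 - 27138) = -52676*7784 = -410029984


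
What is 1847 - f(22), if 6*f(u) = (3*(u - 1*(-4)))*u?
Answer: 1561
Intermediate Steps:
f(u) = u*(12 + 3*u)/6 (f(u) = ((3*(u - 1*(-4)))*u)/6 = ((3*(u + 4))*u)/6 = ((3*(4 + u))*u)/6 = ((12 + 3*u)*u)/6 = (u*(12 + 3*u))/6 = u*(12 + 3*u)/6)
1847 - f(22) = 1847 - 22*(4 + 22)/2 = 1847 - 22*26/2 = 1847 - 1*286 = 1847 - 286 = 1561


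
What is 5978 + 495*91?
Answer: 51023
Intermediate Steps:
5978 + 495*91 = 5978 + 45045 = 51023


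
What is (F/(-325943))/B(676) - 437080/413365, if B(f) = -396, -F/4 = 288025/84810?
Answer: -47845917299652709/45249898499063082 ≈ -1.0574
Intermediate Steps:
F = -115210/8481 (F = -1152100/84810 = -4*57605/16962 = -115210/8481 ≈ -13.584)
(F/(-325943))/B(676) - 437080/413365 = -115210/8481/(-325943)/(-396) - 437080/413365 = -115210/8481*(-1/325943)*(-1/396) - 437080*1/413365 = (115210/2764322583)*(-1/396) - 87416/82673 = -57605/547335871434 - 87416/82673 = -47845917299652709/45249898499063082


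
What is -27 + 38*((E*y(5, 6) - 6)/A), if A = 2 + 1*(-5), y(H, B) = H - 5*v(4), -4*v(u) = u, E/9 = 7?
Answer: -7931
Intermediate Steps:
E = 63 (E = 9*7 = 63)
v(u) = -u/4
y(H, B) = 5 + H (y(H, B) = H - (-5)*4/4 = H - 5*(-1) = H + 5 = 5 + H)
A = -3 (A = 2 - 5 = -3)
-27 + 38*((E*y(5, 6) - 6)/A) = -27 + 38*((63*(5 + 5) - 6)/(-3)) = -27 + 38*((63*10 - 6)*(-⅓)) = -27 + 38*((630 - 6)*(-⅓)) = -27 + 38*(624*(-⅓)) = -27 + 38*(-208) = -27 - 7904 = -7931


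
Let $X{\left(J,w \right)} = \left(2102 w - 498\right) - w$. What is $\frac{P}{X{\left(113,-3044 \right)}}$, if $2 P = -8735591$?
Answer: $\frac{8735591}{12791884} \approx 0.6829$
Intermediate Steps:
$X{\left(J,w \right)} = -498 + 2101 w$ ($X{\left(J,w \right)} = \left(-498 + 2102 w\right) - w = -498 + 2101 w$)
$P = - \frac{8735591}{2}$ ($P = \frac{1}{2} \left(-8735591\right) = - \frac{8735591}{2} \approx -4.3678 \cdot 10^{6}$)
$\frac{P}{X{\left(113,-3044 \right)}} = - \frac{8735591}{2 \left(-498 + 2101 \left(-3044\right)\right)} = - \frac{8735591}{2 \left(-498 - 6395444\right)} = - \frac{8735591}{2 \left(-6395942\right)} = \left(- \frac{8735591}{2}\right) \left(- \frac{1}{6395942}\right) = \frac{8735591}{12791884}$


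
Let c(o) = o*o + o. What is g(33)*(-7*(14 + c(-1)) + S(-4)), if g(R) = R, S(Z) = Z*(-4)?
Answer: -2706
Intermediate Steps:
S(Z) = -4*Z
c(o) = o + o² (c(o) = o² + o = o + o²)
g(33)*(-7*(14 + c(-1)) + S(-4)) = 33*(-7*(14 - (1 - 1)) - 4*(-4)) = 33*(-7*(14 - 1*0) + 16) = 33*(-7*(14 + 0) + 16) = 33*(-7*14 + 16) = 33*(-98 + 16) = 33*(-82) = -2706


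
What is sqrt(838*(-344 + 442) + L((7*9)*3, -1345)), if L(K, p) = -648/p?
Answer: 2*sqrt(37141310165)/1345 ≈ 286.57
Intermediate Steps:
sqrt(838*(-344 + 442) + L((7*9)*3, -1345)) = sqrt(838*(-344 + 442) - 648/(-1345)) = sqrt(838*98 - 648*(-1/1345)) = sqrt(82124 + 648/1345) = sqrt(110457428/1345) = 2*sqrt(37141310165)/1345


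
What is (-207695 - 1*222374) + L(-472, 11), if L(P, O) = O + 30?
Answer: -430028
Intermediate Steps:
L(P, O) = 30 + O
(-207695 - 1*222374) + L(-472, 11) = (-207695 - 1*222374) + (30 + 11) = (-207695 - 222374) + 41 = -430069 + 41 = -430028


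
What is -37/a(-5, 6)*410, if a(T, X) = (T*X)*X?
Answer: 1517/18 ≈ 84.278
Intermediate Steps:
a(T, X) = T*X**2
-37/a(-5, 6)*410 = -37/((-5*6**2))*410 = -37/((-5*36))*410 = -37/(-180)*410 = -37*(-1/180)*410 = (37/180)*410 = 1517/18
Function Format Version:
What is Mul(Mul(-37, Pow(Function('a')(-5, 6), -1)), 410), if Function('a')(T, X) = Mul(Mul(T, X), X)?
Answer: Rational(1517, 18) ≈ 84.278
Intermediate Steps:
Function('a')(T, X) = Mul(T, Pow(X, 2))
Mul(Mul(-37, Pow(Function('a')(-5, 6), -1)), 410) = Mul(Mul(-37, Pow(Mul(-5, Pow(6, 2)), -1)), 410) = Mul(Mul(-37, Pow(Mul(-5, 36), -1)), 410) = Mul(Mul(-37, Pow(-180, -1)), 410) = Mul(Mul(-37, Rational(-1, 180)), 410) = Mul(Rational(37, 180), 410) = Rational(1517, 18)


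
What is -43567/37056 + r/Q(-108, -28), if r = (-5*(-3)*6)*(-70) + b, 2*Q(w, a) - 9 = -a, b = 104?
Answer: -460809931/1371072 ≈ -336.09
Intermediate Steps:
Q(w, a) = 9/2 - a/2 (Q(w, a) = 9/2 + (-a)/2 = 9/2 - a/2)
r = -6196 (r = (-5*(-3)*6)*(-70) + 104 = (15*6)*(-70) + 104 = 90*(-70) + 104 = -6300 + 104 = -6196)
-43567/37056 + r/Q(-108, -28) = -43567/37056 - 6196/(9/2 - ½*(-28)) = -43567*1/37056 - 6196/(9/2 + 14) = -43567/37056 - 6196/37/2 = -43567/37056 - 6196*2/37 = -43567/37056 - 12392/37 = -460809931/1371072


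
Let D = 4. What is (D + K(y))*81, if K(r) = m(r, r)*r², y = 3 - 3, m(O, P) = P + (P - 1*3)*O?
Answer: 324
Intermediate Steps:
m(O, P) = P + O*(-3 + P) (m(O, P) = P + (P - 3)*O = P + (-3 + P)*O = P + O*(-3 + P))
y = 0
K(r) = r²*(r² - 2*r) (K(r) = (r - 3*r + r*r)*r² = (r - 3*r + r²)*r² = (r² - 2*r)*r² = r²*(r² - 2*r))
(D + K(y))*81 = (4 + 0³*(-2 + 0))*81 = (4 + 0*(-2))*81 = (4 + 0)*81 = 4*81 = 324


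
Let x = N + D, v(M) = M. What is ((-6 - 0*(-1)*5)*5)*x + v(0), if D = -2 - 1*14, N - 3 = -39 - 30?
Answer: 2460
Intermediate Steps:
N = -66 (N = 3 + (-39 - 30) = 3 - 69 = -66)
D = -16 (D = -2 - 14 = -16)
x = -82 (x = -66 - 16 = -82)
((-6 - 0*(-1)*5)*5)*x + v(0) = ((-6 - 0*(-1)*5)*5)*(-82) + 0 = ((-6 - 5*0*5)*5)*(-82) + 0 = ((-6 + 0*5)*5)*(-82) + 0 = ((-6 + 0)*5)*(-82) + 0 = -6*5*(-82) + 0 = -30*(-82) + 0 = 2460 + 0 = 2460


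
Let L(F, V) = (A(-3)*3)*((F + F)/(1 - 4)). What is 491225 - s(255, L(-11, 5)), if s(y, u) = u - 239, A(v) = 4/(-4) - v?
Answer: 491420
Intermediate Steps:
A(v) = -1 - v (A(v) = 4*(-¼) - v = -1 - v)
L(F, V) = -4*F (L(F, V) = ((-1 - 1*(-3))*3)*((F + F)/(1 - 4)) = ((-1 + 3)*3)*((2*F)/(-3)) = (2*3)*((2*F)*(-⅓)) = 6*(-2*F/3) = -4*F)
s(y, u) = -239 + u
491225 - s(255, L(-11, 5)) = 491225 - (-239 - 4*(-11)) = 491225 - (-239 + 44) = 491225 - 1*(-195) = 491225 + 195 = 491420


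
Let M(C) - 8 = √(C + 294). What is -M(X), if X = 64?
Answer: -8 - √358 ≈ -26.921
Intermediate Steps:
M(C) = 8 + √(294 + C) (M(C) = 8 + √(C + 294) = 8 + √(294 + C))
-M(X) = -(8 + √(294 + 64)) = -(8 + √358) = -8 - √358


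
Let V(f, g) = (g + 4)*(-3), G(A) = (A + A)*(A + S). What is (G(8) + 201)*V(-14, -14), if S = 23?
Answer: 20910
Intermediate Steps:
G(A) = 2*A*(23 + A) (G(A) = (A + A)*(A + 23) = (2*A)*(23 + A) = 2*A*(23 + A))
V(f, g) = -12 - 3*g (V(f, g) = (4 + g)*(-3) = -12 - 3*g)
(G(8) + 201)*V(-14, -14) = (2*8*(23 + 8) + 201)*(-12 - 3*(-14)) = (2*8*31 + 201)*(-12 + 42) = (496 + 201)*30 = 697*30 = 20910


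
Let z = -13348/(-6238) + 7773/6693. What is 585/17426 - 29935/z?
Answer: -3629863630466135/400293046798 ≈ -9068.0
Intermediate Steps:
z = 22971023/6958489 (z = -13348*(-1/6238) + 7773*(1/6693) = 6674/3119 + 2591/2231 = 22971023/6958489 ≈ 3.3012)
585/17426 - 29935/z = 585/17426 - 29935/22971023/6958489 = 585*(1/17426) - 29935*6958489/22971023 = 585/17426 - 208302368215/22971023 = -3629863630466135/400293046798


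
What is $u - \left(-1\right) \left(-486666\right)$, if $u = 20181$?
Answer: $-466485$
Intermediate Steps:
$u - \left(-1\right) \left(-486666\right) = 20181 - \left(-1\right) \left(-486666\right) = 20181 - 486666 = -466485$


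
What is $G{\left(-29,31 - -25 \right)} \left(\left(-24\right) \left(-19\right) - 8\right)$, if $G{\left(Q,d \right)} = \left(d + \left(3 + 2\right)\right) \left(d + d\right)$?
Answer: $3060736$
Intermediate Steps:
$G{\left(Q,d \right)} = 2 d \left(5 + d\right)$ ($G{\left(Q,d \right)} = \left(d + 5\right) 2 d = \left(5 + d\right) 2 d = 2 d \left(5 + d\right)$)
$G{\left(-29,31 - -25 \right)} \left(\left(-24\right) \left(-19\right) - 8\right) = 2 \left(31 - -25\right) \left(5 + \left(31 - -25\right)\right) \left(\left(-24\right) \left(-19\right) - 8\right) = 2 \left(31 + 25\right) \left(5 + \left(31 + 25\right)\right) \left(456 - 8\right) = 2 \cdot 56 \left(5 + 56\right) 448 = 2 \cdot 56 \cdot 61 \cdot 448 = 6832 \cdot 448 = 3060736$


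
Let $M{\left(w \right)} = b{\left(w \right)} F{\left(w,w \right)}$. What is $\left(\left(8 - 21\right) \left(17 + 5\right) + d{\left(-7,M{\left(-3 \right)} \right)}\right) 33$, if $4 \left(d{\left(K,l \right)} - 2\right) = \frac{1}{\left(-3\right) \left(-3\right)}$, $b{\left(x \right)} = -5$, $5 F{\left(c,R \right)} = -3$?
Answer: $- \frac{112453}{12} \approx -9371.1$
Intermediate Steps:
$F{\left(c,R \right)} = - \frac{3}{5}$ ($F{\left(c,R \right)} = \frac{1}{5} \left(-3\right) = - \frac{3}{5}$)
$M{\left(w \right)} = 3$ ($M{\left(w \right)} = \left(-5\right) \left(- \frac{3}{5}\right) = 3$)
$d{\left(K,l \right)} = \frac{73}{36}$ ($d{\left(K,l \right)} = 2 + \frac{1}{4 \left(\left(-3\right) \left(-3\right)\right)} = 2 + \frac{1}{4 \cdot 9} = 2 + \frac{1}{4} \cdot \frac{1}{9} = 2 + \frac{1}{36} = \frac{73}{36}$)
$\left(\left(8 - 21\right) \left(17 + 5\right) + d{\left(-7,M{\left(-3 \right)} \right)}\right) 33 = \left(\left(8 - 21\right) \left(17 + 5\right) + \frac{73}{36}\right) 33 = \left(\left(-13\right) 22 + \frac{73}{36}\right) 33 = \left(-286 + \frac{73}{36}\right) 33 = \left(- \frac{10223}{36}\right) 33 = - \frac{112453}{12}$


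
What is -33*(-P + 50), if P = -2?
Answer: -1716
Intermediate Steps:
-33*(-P + 50) = -33*(-1*(-2) + 50) = -33*(2 + 50) = -33*52 = -1716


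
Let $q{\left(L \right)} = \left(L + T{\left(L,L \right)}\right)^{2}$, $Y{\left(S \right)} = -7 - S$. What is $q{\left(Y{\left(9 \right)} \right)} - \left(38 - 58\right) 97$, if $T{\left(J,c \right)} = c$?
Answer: $2964$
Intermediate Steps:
$q{\left(L \right)} = 4 L^{2}$ ($q{\left(L \right)} = \left(L + L\right)^{2} = \left(2 L\right)^{2} = 4 L^{2}$)
$q{\left(Y{\left(9 \right)} \right)} - \left(38 - 58\right) 97 = 4 \left(-7 - 9\right)^{2} - \left(38 - 58\right) 97 = 4 \left(-7 - 9\right)^{2} - \left(-20\right) 97 = 4 \left(-16\right)^{2} - -1940 = 4 \cdot 256 + 1940 = 1024 + 1940 = 2964$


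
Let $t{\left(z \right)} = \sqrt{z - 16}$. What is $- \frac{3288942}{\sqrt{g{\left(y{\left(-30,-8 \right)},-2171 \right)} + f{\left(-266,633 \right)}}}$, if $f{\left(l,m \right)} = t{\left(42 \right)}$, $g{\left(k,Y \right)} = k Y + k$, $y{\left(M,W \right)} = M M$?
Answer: $\frac{3288942 i}{\sqrt{1953000 - \sqrt{26}}} \approx 2353.5 i$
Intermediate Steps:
$y{\left(M,W \right)} = M^{2}$
$g{\left(k,Y \right)} = k + Y k$ ($g{\left(k,Y \right)} = Y k + k = k + Y k$)
$t{\left(z \right)} = \sqrt{-16 + z}$
$f{\left(l,m \right)} = \sqrt{26}$ ($f{\left(l,m \right)} = \sqrt{-16 + 42} = \sqrt{26}$)
$- \frac{3288942}{\sqrt{g{\left(y{\left(-30,-8 \right)},-2171 \right)} + f{\left(-266,633 \right)}}} = - \frac{3288942}{\sqrt{\left(-30\right)^{2} \left(1 - 2171\right) + \sqrt{26}}} = - \frac{3288942}{\sqrt{900 \left(-2170\right) + \sqrt{26}}} = - \frac{3288942}{\sqrt{-1953000 + \sqrt{26}}}$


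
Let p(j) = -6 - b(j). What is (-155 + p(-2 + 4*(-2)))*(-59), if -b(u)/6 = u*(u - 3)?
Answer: -36521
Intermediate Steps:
b(u) = -6*u*(-3 + u) (b(u) = -6*u*(u - 3) = -6*u*(-3 + u))
p(j) = -6 - 6*j*(3 - j)
(-155 + p(-2 + 4*(-2)))*(-59) = (-155 + (-6 + 6*(-2 + 4*(-2))*(-3 + (-2 + 4*(-2)))))*(-59) = (-155 + (-6 + 6*(-2 - 8)*(-3 + (-2 - 8))))*(-59) = (-155 + (-6 + 6*(-10)*(-3 - 10)))*(-59) = (-155 + (-6 + 6*(-10)*(-13)))*(-59) = (-155 + (-6 + 780))*(-59) = (-155 + 774)*(-59) = 619*(-59) = -36521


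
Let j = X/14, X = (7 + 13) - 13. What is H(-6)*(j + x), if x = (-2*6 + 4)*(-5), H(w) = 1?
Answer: 81/2 ≈ 40.500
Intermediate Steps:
X = 7 (X = 20 - 13 = 7)
j = 1/2 (j = 7/14 = 7*(1/14) = 1/2 ≈ 0.50000)
x = 40 (x = (-12 + 4)*(-5) = -8*(-5) = 40)
H(-6)*(j + x) = 1*(1/2 + 40) = 1*(81/2) = 81/2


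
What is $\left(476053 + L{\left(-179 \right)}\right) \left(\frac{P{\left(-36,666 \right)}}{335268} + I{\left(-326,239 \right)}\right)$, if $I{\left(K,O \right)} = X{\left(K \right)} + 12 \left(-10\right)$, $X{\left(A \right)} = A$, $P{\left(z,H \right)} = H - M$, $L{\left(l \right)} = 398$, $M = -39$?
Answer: $- \frac{7915906360797}{37252} \approx -2.125 \cdot 10^{8}$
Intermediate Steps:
$P{\left(z,H \right)} = 39 + H$ ($P{\left(z,H \right)} = H - -39 = H + 39 = 39 + H$)
$I{\left(K,O \right)} = -120 + K$ ($I{\left(K,O \right)} = K + 12 \left(-10\right) = K - 120 = -120 + K$)
$\left(476053 + L{\left(-179 \right)}\right) \left(\frac{P{\left(-36,666 \right)}}{335268} + I{\left(-326,239 \right)}\right) = \left(476053 + 398\right) \left(\frac{39 + 666}{335268} - 446\right) = 476451 \left(705 \cdot \frac{1}{335268} - 446\right) = 476451 \left(\frac{235}{111756} - 446\right) = 476451 \left(- \frac{49842941}{111756}\right) = - \frac{7915906360797}{37252}$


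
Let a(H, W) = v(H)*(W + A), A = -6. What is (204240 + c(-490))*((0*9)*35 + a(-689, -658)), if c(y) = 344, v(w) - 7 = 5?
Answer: -1630125312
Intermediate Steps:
v(w) = 12 (v(w) = 7 + 5 = 12)
a(H, W) = -72 + 12*W (a(H, W) = 12*(W - 6) = 12*(-6 + W) = -72 + 12*W)
(204240 + c(-490))*((0*9)*35 + a(-689, -658)) = (204240 + 344)*((0*9)*35 + (-72 + 12*(-658))) = 204584*(0*35 + (-72 - 7896)) = 204584*(0 - 7968) = 204584*(-7968) = -1630125312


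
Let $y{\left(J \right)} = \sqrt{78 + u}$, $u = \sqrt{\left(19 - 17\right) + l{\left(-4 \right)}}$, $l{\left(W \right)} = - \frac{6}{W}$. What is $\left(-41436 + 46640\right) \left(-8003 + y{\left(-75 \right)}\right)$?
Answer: $-41647612 + 2602 \sqrt{312 + 2 \sqrt{14}} \approx -4.1601 \cdot 10^{7}$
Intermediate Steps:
$u = \frac{\sqrt{14}}{2}$ ($u = \sqrt{\left(19 - 17\right) - \frac{6}{-4}} = \sqrt{\left(19 - 17\right) - - \frac{3}{2}} = \sqrt{2 + \frac{3}{2}} = \sqrt{\frac{7}{2}} = \frac{\sqrt{14}}{2} \approx 1.8708$)
$y{\left(J \right)} = \sqrt{78 + \frac{\sqrt{14}}{2}}$
$\left(-41436 + 46640\right) \left(-8003 + y{\left(-75 \right)}\right) = \left(-41436 + 46640\right) \left(-8003 + \frac{\sqrt{312 + 2 \sqrt{14}}}{2}\right) = 5204 \left(-8003 + \frac{\sqrt{312 + 2 \sqrt{14}}}{2}\right) = -41647612 + 2602 \sqrt{312 + 2 \sqrt{14}}$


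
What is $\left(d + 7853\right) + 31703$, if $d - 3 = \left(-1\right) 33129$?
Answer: $6430$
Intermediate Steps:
$d = -33126$ ($d = 3 - 33129 = -33126$)
$\left(d + 7853\right) + 31703 = \left(-33126 + 7853\right) + 31703 = -25273 + 31703 = 6430$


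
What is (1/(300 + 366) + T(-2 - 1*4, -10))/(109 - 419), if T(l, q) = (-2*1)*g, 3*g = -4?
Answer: -1777/206460 ≈ -0.0086070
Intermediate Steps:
g = -4/3 (g = (1/3)*(-4) = -4/3 ≈ -1.3333)
T(l, q) = 8/3 (T(l, q) = -2*1*(-4/3) = -2*(-4/3) = 8/3)
(1/(300 + 366) + T(-2 - 1*4, -10))/(109 - 419) = (1/(300 + 366) + 8/3)/(109 - 419) = (1/666 + 8/3)/(-310) = (1/666 + 8/3)*(-1/310) = (1777/666)*(-1/310) = -1777/206460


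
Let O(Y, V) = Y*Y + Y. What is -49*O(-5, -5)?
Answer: -980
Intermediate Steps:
O(Y, V) = Y + Y² (O(Y, V) = Y² + Y = Y + Y²)
-49*O(-5, -5) = -(-245)*(1 - 5) = -(-245)*(-4) = -49*20 = -980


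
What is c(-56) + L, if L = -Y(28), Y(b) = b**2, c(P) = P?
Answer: -840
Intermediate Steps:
L = -784 (L = -1*28**2 = -1*784 = -784)
c(-56) + L = -56 - 784 = -840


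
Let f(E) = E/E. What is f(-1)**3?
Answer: 1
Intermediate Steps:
f(E) = 1
f(-1)**3 = 1**3 = 1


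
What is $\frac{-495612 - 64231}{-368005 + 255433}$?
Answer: $\frac{559843}{112572} \approx 4.9732$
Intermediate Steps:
$\frac{-495612 - 64231}{-368005 + 255433} = - \frac{559843}{-112572} = \left(-559843\right) \left(- \frac{1}{112572}\right) = \frac{559843}{112572}$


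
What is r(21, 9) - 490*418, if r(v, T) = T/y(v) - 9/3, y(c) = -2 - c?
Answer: -4710938/23 ≈ -2.0482e+5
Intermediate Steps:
r(v, T) = -3 + T/(-2 - v) (r(v, T) = T/(-2 - v) - 9/3 = T/(-2 - v) - 9*⅓ = T/(-2 - v) - 3 = -3 + T/(-2 - v))
r(21, 9) - 490*418 = (-6 - 1*9 - 3*21)/(2 + 21) - 490*418 = (-6 - 9 - 63)/23 - 204820 = (1/23)*(-78) - 204820 = -78/23 - 204820 = -4710938/23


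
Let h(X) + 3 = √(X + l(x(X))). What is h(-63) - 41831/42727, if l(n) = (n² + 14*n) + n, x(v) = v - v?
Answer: -170012/42727 + 3*I*√7 ≈ -3.979 + 7.9373*I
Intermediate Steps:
x(v) = 0
l(n) = n² + 15*n
h(X) = -3 + √X (h(X) = -3 + √(X + 0*(15 + 0)) = -3 + √(X + 0*15) = -3 + √(X + 0) = -3 + √X)
h(-63) - 41831/42727 = (-3 + √(-63)) - 41831/42727 = (-3 + 3*I*√7) - 41831/42727 = -170012/42727 + 3*I*√7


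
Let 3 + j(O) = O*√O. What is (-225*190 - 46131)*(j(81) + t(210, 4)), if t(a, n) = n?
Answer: -64883130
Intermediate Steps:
j(O) = -3 + O^(3/2) (j(O) = -3 + O*√O = -3 + O^(3/2))
(-225*190 - 46131)*(j(81) + t(210, 4)) = (-225*190 - 46131)*((-3 + 81^(3/2)) + 4) = (-42750 - 46131)*((-3 + 729) + 4) = -88881*(726 + 4) = -88881*730 = -64883130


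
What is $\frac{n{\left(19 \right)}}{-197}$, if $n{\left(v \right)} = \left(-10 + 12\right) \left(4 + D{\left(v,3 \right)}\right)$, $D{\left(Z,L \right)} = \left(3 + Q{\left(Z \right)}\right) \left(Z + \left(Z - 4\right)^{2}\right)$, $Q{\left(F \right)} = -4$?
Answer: $\frac{480}{197} \approx 2.4365$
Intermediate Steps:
$D{\left(Z,L \right)} = - Z - \left(-4 + Z\right)^{2}$ ($D{\left(Z,L \right)} = \left(3 - 4\right) \left(Z + \left(Z - 4\right)^{2}\right) = - (Z + \left(-4 + Z\right)^{2}) = - Z - \left(-4 + Z\right)^{2}$)
$n{\left(v \right)} = 8 - 2 v - 2 \left(-4 + v\right)^{2}$ ($n{\left(v \right)} = \left(-10 + 12\right) \left(4 - \left(v + \left(-4 + v\right)^{2}\right)\right) = 2 \left(4 - v - \left(-4 + v\right)^{2}\right) = 8 - 2 v - 2 \left(-4 + v\right)^{2}$)
$\frac{n{\left(19 \right)}}{-197} = \frac{8 - 38 - 2 \left(-4 + 19\right)^{2}}{-197} = \left(8 - 38 - 2 \cdot 15^{2}\right) \left(- \frac{1}{197}\right) = \left(8 - 38 - 450\right) \left(- \frac{1}{197}\right) = \left(-480\right) \left(- \frac{1}{197}\right) = \frac{480}{197}$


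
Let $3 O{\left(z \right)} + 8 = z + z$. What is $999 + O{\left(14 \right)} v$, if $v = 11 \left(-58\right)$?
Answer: $- \frac{9763}{3} \approx -3254.3$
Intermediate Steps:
$O{\left(z \right)} = - \frac{8}{3} + \frac{2 z}{3}$ ($O{\left(z \right)} = - \frac{8}{3} + \frac{z + z}{3} = - \frac{8}{3} + \frac{2 z}{3}$)
$v = -638$
$999 + O{\left(14 \right)} v = 999 + \left(- \frac{8}{3} + \frac{2}{3} \cdot 14\right) \left(-638\right) = 999 + \left(- \frac{8}{3} + \frac{28}{3}\right) \left(-638\right) = 999 + \frac{20}{3} \left(-638\right) = 999 - \frac{12760}{3} = - \frac{9763}{3}$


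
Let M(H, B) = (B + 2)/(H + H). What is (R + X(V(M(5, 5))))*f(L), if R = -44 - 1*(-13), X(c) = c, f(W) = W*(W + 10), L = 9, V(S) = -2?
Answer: -5643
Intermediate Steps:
M(H, B) = (2 + B)/(2*H) (M(H, B) = (2 + B)/((2*H)) = (2 + B)*(1/(2*H)) = (2 + B)/(2*H))
f(W) = W*(10 + W)
R = -31 (R = -44 + 13 = -31)
(R + X(V(M(5, 5))))*f(L) = (-31 - 2)*(9*(10 + 9)) = -297*19 = -33*171 = -5643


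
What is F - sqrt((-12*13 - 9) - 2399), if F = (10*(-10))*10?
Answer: -1000 - 2*I*sqrt(641) ≈ -1000.0 - 50.636*I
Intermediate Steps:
F = -1000 (F = -100*10 = -1000)
F - sqrt((-12*13 - 9) - 2399) = -1000 - sqrt((-12*13 - 9) - 2399) = -1000 - sqrt((-156 - 9) - 2399) = -1000 - sqrt(-165 - 2399) = -1000 - sqrt(-2564) = -1000 - 2*I*sqrt(641)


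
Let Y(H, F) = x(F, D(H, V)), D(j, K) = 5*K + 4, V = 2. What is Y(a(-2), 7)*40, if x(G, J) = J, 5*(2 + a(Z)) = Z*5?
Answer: 560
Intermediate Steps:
a(Z) = -2 + Z (a(Z) = -2 + (Z*5)/5 = -2 + (5*Z)/5 = -2 + Z)
D(j, K) = 4 + 5*K
Y(H, F) = 14 (Y(H, F) = 4 + 5*2 = 4 + 10 = 14)
Y(a(-2), 7)*40 = 14*40 = 560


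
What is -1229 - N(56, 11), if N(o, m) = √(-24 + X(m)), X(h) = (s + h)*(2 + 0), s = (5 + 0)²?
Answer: -1229 - 4*√3 ≈ -1235.9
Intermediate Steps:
s = 25 (s = 5² = 25)
X(h) = 50 + 2*h (X(h) = (25 + h)*(2 + 0) = (25 + h)*2 = 50 + 2*h)
N(o, m) = √(26 + 2*m) (N(o, m) = √(-24 + (50 + 2*m)) = √(26 + 2*m))
-1229 - N(56, 11) = -1229 - √(26 + 2*11) = -1229 - √(26 + 22) = -1229 - √48 = -1229 - 4*√3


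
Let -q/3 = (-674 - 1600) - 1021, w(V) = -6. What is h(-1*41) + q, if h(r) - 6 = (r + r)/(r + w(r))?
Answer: 464959/47 ≈ 9892.8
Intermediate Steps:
h(r) = 6 + 2*r/(-6 + r) (h(r) = 6 + (r + r)/(r - 6) = 6 + (2*r)/(-6 + r) = 6 + 2*r/(-6 + r))
q = 9885 (q = -3*((-674 - 1600) - 1021) = -3*(-2274 - 1021) = -3*(-3295) = 9885)
h(-1*41) + q = 4*(-9 + 2*(-1*41))/(-6 - 1*41) + 9885 = 4*(-9 + 2*(-41))/(-6 - 41) + 9885 = 4*(-9 - 82)/(-47) + 9885 = 4*(-1/47)*(-91) + 9885 = 364/47 + 9885 = 464959/47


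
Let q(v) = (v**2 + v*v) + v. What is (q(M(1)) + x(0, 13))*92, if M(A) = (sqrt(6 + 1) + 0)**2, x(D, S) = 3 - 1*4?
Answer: 9568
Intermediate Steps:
x(D, S) = -1 (x(D, S) = 3 - 4 = -1)
M(A) = 7 (M(A) = (sqrt(7) + 0)**2 = (sqrt(7))**2 = 7)
q(v) = v + 2*v**2 (q(v) = (v**2 + v**2) + v = 2*v**2 + v = v + 2*v**2)
(q(M(1)) + x(0, 13))*92 = (7*(1 + 2*7) - 1)*92 = (7*(1 + 14) - 1)*92 = (7*15 - 1)*92 = (105 - 1)*92 = 104*92 = 9568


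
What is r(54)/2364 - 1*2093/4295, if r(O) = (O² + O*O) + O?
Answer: 3388753/1692230 ≈ 2.0025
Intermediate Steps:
r(O) = O + 2*O² (r(O) = (O² + O²) + O = 2*O² + O = O + 2*O²)
r(54)/2364 - 1*2093/4295 = (54*(1 + 2*54))/2364 - 1*2093/4295 = (54*(1 + 108))*(1/2364) - 2093*1/4295 = (54*109)*(1/2364) - 2093/4295 = 5886*(1/2364) - 2093/4295 = 981/394 - 2093/4295 = 3388753/1692230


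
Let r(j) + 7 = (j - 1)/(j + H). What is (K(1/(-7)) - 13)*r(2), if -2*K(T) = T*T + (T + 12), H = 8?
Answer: 32016/245 ≈ 130.68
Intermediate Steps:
K(T) = -6 - T/2 - T²/2 (K(T) = -(T*T + (T + 12))/2 = -(T² + (12 + T))/2 = -(12 + T + T²)/2 = -6 - T/2 - T²/2)
r(j) = -7 + (-1 + j)/(8 + j) (r(j) = -7 + (j - 1)/(j + 8) = -7 + (-1 + j)/(8 + j))
(K(1/(-7)) - 13)*r(2) = ((-6 - ½/(-7) - (1/(-7))²/2) - 13)*(3*(-19 - 2*2)/(8 + 2)) = ((-6 - ½*(-⅐) - (-⅐)²/2) - 13)*(3*(-19 - 4)/10) = ((-6 + 1/14 - ½*1/49) - 13)*(3*(⅒)*(-23)) = ((-6 + 1/14 - 1/98) - 13)*(-69/10) = (-291/49 - 13)*(-69/10) = -928/49*(-69/10) = 32016/245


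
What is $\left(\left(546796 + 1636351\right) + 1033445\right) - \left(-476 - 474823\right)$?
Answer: $3691891$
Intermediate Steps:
$\left(\left(546796 + 1636351\right) + 1033445\right) - \left(-476 - 474823\right) = \left(2183147 + 1033445\right) - \left(-476 - 474823\right) = 3216592 - -475299 = 3216592 + 475299 = 3691891$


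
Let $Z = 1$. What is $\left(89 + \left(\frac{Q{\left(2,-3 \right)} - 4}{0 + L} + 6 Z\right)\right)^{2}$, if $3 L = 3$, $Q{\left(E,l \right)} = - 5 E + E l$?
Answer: $5625$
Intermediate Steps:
$L = 1$ ($L = \frac{1}{3} \cdot 3 = 1$)
$\left(89 + \left(\frac{Q{\left(2,-3 \right)} - 4}{0 + L} + 6 Z\right)\right)^{2} = \left(89 + \left(\frac{2 \left(-5 - 3\right) - 4}{0 + 1} + 6 \cdot 1\right)\right)^{2} = \left(89 + \left(\frac{2 \left(-8\right) - 4}{1} + 6\right)\right)^{2} = \left(89 + \left(\left(-16 - 4\right) 1 + 6\right)\right)^{2} = \left(89 + \left(\left(-20\right) 1 + 6\right)\right)^{2} = \left(89 + \left(-20 + 6\right)\right)^{2} = \left(89 - 14\right)^{2} = 75^{2} = 5625$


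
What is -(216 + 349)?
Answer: -565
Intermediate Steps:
-(216 + 349) = -1*565 = -565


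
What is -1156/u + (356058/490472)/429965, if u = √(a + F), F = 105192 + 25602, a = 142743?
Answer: 178029/105442896740 - 1156*√3377/30393 ≈ -2.2103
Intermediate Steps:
F = 130794
u = 9*√3377 (u = √(142743 + 130794) = √273537 = 9*√3377 ≈ 523.01)
-1156/u + (356058/490472)/429965 = -1156*√3377/30393 + (356058/490472)/429965 = -1156*√3377/30393 + (356058*(1/490472))*(1/429965) = -1156*√3377/30393 + (178029/245236)*(1/429965) = -1156*√3377/30393 + 178029/105442896740 = 178029/105442896740 - 1156*√3377/30393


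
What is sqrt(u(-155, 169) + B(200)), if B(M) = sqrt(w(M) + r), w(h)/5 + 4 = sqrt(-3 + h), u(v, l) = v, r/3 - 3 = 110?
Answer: sqrt(-155 + sqrt(319 + 5*sqrt(197))) ≈ 11.631*I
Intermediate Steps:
r = 339 (r = 9 + 3*110 = 9 + 330 = 339)
w(h) = -20 + 5*sqrt(-3 + h)
B(M) = sqrt(319 + 5*sqrt(-3 + M)) (B(M) = sqrt((-20 + 5*sqrt(-3 + M)) + 339) = sqrt(319 + 5*sqrt(-3 + M)))
sqrt(u(-155, 169) + B(200)) = sqrt(-155 + sqrt(319 + 5*sqrt(-3 + 200))) = sqrt(-155 + sqrt(319 + 5*sqrt(197)))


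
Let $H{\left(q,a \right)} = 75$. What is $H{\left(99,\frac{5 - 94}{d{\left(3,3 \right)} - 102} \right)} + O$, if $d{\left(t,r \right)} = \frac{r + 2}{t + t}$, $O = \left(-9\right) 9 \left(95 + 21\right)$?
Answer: $-9321$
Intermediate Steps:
$O = -9396$ ($O = \left(-81\right) 116 = -9396$)
$d{\left(t,r \right)} = \frac{2 + r}{2 t}$
$H{\left(99,\frac{5 - 94}{d{\left(3,3 \right)} - 102} \right)} + O = 75 - 9396 = -9321$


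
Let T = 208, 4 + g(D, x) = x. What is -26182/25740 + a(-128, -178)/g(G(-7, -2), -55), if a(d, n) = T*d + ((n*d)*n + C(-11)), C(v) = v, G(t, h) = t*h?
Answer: 4041305717/58410 ≈ 69189.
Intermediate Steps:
G(t, h) = h*t
g(D, x) = -4 + x
a(d, n) = -11 + 208*d + d*n² (a(d, n) = 208*d + ((n*d)*n - 11) = 208*d + ((d*n)*n - 11) = 208*d + (d*n² - 11) = 208*d + (-11 + d*n²) = -11 + 208*d + d*n²)
-26182/25740 + a(-128, -178)/g(G(-7, -2), -55) = -26182/25740 + (-11 + 208*(-128) - 128*(-178)²)/(-4 - 55) = -26182*1/25740 + (-11 - 26624 - 128*31684)/(-59) = -1007/990 + (-11 - 26624 - 4055552)*(-1/59) = -1007/990 - 4082187*(-1/59) = -1007/990 + 4082187/59 = 4041305717/58410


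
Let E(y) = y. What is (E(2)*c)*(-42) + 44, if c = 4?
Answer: -292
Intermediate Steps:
(E(2)*c)*(-42) + 44 = (2*4)*(-42) + 44 = 8*(-42) + 44 = -336 + 44 = -292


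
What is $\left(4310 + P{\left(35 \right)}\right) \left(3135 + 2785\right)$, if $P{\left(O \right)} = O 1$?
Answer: $25722400$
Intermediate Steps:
$P{\left(O \right)} = O$
$\left(4310 + P{\left(35 \right)}\right) \left(3135 + 2785\right) = \left(4310 + 35\right) \left(3135 + 2785\right) = 4345 \cdot 5920 = 25722400$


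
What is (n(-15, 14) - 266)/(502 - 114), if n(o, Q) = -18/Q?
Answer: -1871/2716 ≈ -0.68888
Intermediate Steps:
(n(-15, 14) - 266)/(502 - 114) = (-18/14 - 266)/(502 - 114) = (-18*1/14 - 266)/388 = (-9/7 - 266)/388 = (1/388)*(-1871/7) = -1871/2716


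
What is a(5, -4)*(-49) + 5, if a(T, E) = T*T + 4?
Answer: -1416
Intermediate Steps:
a(T, E) = 4 + T² (a(T, E) = T² + 4 = 4 + T²)
a(5, -4)*(-49) + 5 = (4 + 5²)*(-49) + 5 = (4 + 25)*(-49) + 5 = 29*(-49) + 5 = -1421 + 5 = -1416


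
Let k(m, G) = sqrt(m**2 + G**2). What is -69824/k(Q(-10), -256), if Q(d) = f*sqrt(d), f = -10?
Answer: -17456*sqrt(16134)/8067 ≈ -274.85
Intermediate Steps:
Q(d) = -10*sqrt(d)
k(m, G) = sqrt(G**2 + m**2)
-69824/k(Q(-10), -256) = -69824/sqrt((-256)**2 + (-10*I*sqrt(10))**2) = -69824/sqrt(65536 + (-10*I*sqrt(10))**2) = -69824/sqrt(65536 - 1000) = -69824*sqrt(16134)/32268 = -17456*sqrt(16134)/8067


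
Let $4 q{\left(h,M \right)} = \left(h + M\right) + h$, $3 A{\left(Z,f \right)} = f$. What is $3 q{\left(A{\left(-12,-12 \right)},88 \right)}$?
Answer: $60$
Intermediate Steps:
$A{\left(Z,f \right)} = \frac{f}{3}$
$q{\left(h,M \right)} = \frac{h}{2} + \frac{M}{4}$ ($q{\left(h,M \right)} = \frac{\left(h + M\right) + h}{4} = \frac{\left(M + h\right) + h}{4} = \frac{M + 2 h}{4} = \frac{h}{2} + \frac{M}{4}$)
$3 q{\left(A{\left(-12,-12 \right)},88 \right)} = 3 \left(\frac{\frac{1}{3} \left(-12\right)}{2} + \frac{1}{4} \cdot 88\right) = 3 \left(\frac{1}{2} \left(-4\right) + 22\right) = 3 \left(-2 + 22\right) = 3 \cdot 20 = 60$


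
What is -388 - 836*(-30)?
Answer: 24692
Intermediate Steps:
-388 - 836*(-30) = -388 - 418*(-60) = -388 + 25080 = 24692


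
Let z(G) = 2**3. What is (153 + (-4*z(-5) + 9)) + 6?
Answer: 136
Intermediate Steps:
z(G) = 8
(153 + (-4*z(-5) + 9)) + 6 = (153 + (-4*8 + 9)) + 6 = (153 + (-32 + 9)) + 6 = (153 - 23) + 6 = 130 + 6 = 136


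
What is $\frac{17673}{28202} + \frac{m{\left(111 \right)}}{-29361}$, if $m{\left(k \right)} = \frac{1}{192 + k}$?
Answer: $\frac{157225748557}{250895793366} \approx 0.62666$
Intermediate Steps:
$\frac{17673}{28202} + \frac{m{\left(111 \right)}}{-29361} = \frac{17673}{28202} + \frac{1}{\left(192 + 111\right) \left(-29361\right)} = 17673 \cdot \frac{1}{28202} + \frac{1}{303} \left(- \frac{1}{29361}\right) = \frac{17673}{28202} + \frac{1}{303} \left(- \frac{1}{29361}\right) = \frac{17673}{28202} - \frac{1}{8896383} = \frac{157225748557}{250895793366}$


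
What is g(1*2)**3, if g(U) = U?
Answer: 8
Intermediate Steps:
g(1*2)**3 = (1*2)**3 = 2**3 = 8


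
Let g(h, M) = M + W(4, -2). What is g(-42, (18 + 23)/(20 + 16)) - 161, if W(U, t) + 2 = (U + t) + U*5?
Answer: -5035/36 ≈ -139.86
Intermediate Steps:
W(U, t) = -2 + t + 6*U (W(U, t) = -2 + ((U + t) + U*5) = -2 + ((U + t) + 5*U) = -2 + (t + 6*U) = -2 + t + 6*U)
g(h, M) = 20 + M (g(h, M) = M + (-2 - 2 + 6*4) = M + (-2 - 2 + 24) = M + 20 = 20 + M)
g(-42, (18 + 23)/(20 + 16)) - 161 = (20 + (18 + 23)/(20 + 16)) - 161 = (20 + 41/36) - 161 = 761/36 - 161 = -5035/36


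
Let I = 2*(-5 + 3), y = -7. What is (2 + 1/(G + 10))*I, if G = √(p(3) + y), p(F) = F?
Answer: -109/13 + I/13 ≈ -8.3846 + 0.076923*I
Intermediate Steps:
G = 2*I (G = √(3 - 7) = √(-4) = 2*I ≈ 2.0*I)
I = -4 (I = 2*(-2) = -4)
(2 + 1/(G + 10))*I = (2 + 1/(2*I + 10))*(-4) = (2 + 1/(10 + 2*I))*(-4) = (2 + (10 - 2*I)/104)*(-4) = -8 - (10 - 2*I)/26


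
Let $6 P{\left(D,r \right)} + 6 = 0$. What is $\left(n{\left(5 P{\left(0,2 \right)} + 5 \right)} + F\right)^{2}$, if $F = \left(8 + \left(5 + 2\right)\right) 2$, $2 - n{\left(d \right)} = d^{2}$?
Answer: $1024$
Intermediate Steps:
$P{\left(D,r \right)} = -1$ ($P{\left(D,r \right)} = -1 + \frac{1}{6} \cdot 0 = -1 + 0 = -1$)
$n{\left(d \right)} = 2 - d^{2}$
$F = 30$ ($F = \left(8 + 7\right) 2 = 15 \cdot 2 = 30$)
$\left(n{\left(5 P{\left(0,2 \right)} + 5 \right)} + F\right)^{2} = \left(\left(2 - \left(5 \left(-1\right) + 5\right)^{2}\right) + 30\right)^{2} = \left(\left(2 - \left(-5 + 5\right)^{2}\right) + 30\right)^{2} = \left(\left(2 - 0^{2}\right) + 30\right)^{2} = \left(\left(2 - 0\right) + 30\right)^{2} = \left(\left(2 + 0\right) + 30\right)^{2} = \left(2 + 30\right)^{2} = 32^{2} = 1024$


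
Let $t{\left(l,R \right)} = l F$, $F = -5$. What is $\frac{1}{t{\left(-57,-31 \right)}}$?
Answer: $\frac{1}{285} \approx 0.0035088$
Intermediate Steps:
$t{\left(l,R \right)} = - 5 l$ ($t{\left(l,R \right)} = l \left(-5\right) = - 5 l$)
$\frac{1}{t{\left(-57,-31 \right)}} = \frac{1}{\left(-5\right) \left(-57\right)} = \frac{1}{285}$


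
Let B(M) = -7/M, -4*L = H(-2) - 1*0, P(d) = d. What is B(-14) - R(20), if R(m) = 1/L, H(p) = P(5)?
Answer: 13/10 ≈ 1.3000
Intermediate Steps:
H(p) = 5
L = -5/4 (L = -(5 - 1*0)/4 = -(5 + 0)/4 = -¼*5 = -5/4 ≈ -1.2500)
R(m) = -⅘ (R(m) = 1/(-5/4) = -⅘)
B(-14) - R(20) = -7/(-14) - 1*(-⅘) = -7*(-1/14) + ⅘ = ½ + ⅘ = 13/10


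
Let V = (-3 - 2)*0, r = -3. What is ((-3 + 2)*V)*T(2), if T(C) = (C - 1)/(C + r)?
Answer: 0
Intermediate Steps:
T(C) = (-1 + C)/(-3 + C) (T(C) = (C - 1)/(C - 3) = (-1 + C)/(-3 + C))
V = 0 (V = -5*0 = 0)
((-3 + 2)*V)*T(2) = ((-3 + 2)*0)*((-1 + 2)/(-3 + 2)) = (-1*0)*(1/(-1)) = 0*(-1*1) = 0*(-1) = 0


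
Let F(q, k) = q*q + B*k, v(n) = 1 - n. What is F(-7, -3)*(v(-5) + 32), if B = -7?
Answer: 2660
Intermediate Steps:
F(q, k) = q**2 - 7*k (F(q, k) = q*q - 7*k = q**2 - 7*k)
F(-7, -3)*(v(-5) + 32) = ((-7)**2 - 7*(-3))*((1 - 1*(-5)) + 32) = (49 + 21)*((1 + 5) + 32) = 70*(6 + 32) = 70*38 = 2660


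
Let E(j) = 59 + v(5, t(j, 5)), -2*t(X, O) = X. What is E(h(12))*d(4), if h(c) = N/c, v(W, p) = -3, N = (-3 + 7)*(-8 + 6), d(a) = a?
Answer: 224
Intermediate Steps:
N = -8 (N = 4*(-2) = -8)
t(X, O) = -X/2
h(c) = -8/c
E(j) = 56 (E(j) = 59 - 3 = 56)
E(h(12))*d(4) = 56*4 = 224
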